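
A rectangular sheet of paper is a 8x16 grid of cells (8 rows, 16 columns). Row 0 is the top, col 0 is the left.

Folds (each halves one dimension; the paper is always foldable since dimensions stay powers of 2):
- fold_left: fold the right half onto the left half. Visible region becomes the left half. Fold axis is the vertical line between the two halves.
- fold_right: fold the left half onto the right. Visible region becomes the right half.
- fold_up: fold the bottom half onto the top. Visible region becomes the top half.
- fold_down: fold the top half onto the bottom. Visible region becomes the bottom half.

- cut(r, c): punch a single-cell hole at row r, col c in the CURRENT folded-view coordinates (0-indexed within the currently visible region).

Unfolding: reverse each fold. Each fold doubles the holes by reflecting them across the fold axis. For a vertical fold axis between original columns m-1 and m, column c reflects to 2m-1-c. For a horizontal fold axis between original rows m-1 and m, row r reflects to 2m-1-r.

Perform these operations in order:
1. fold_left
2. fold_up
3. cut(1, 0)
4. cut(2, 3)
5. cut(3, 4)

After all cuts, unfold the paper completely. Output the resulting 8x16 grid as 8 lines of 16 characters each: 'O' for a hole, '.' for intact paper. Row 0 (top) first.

Answer: ................
O..............O
...O........O...
....O......O....
....O......O....
...O........O...
O..............O
................

Derivation:
Op 1 fold_left: fold axis v@8; visible region now rows[0,8) x cols[0,8) = 8x8
Op 2 fold_up: fold axis h@4; visible region now rows[0,4) x cols[0,8) = 4x8
Op 3 cut(1, 0): punch at orig (1,0); cuts so far [(1, 0)]; region rows[0,4) x cols[0,8) = 4x8
Op 4 cut(2, 3): punch at orig (2,3); cuts so far [(1, 0), (2, 3)]; region rows[0,4) x cols[0,8) = 4x8
Op 5 cut(3, 4): punch at orig (3,4); cuts so far [(1, 0), (2, 3), (3, 4)]; region rows[0,4) x cols[0,8) = 4x8
Unfold 1 (reflect across h@4): 6 holes -> [(1, 0), (2, 3), (3, 4), (4, 4), (5, 3), (6, 0)]
Unfold 2 (reflect across v@8): 12 holes -> [(1, 0), (1, 15), (2, 3), (2, 12), (3, 4), (3, 11), (4, 4), (4, 11), (5, 3), (5, 12), (6, 0), (6, 15)]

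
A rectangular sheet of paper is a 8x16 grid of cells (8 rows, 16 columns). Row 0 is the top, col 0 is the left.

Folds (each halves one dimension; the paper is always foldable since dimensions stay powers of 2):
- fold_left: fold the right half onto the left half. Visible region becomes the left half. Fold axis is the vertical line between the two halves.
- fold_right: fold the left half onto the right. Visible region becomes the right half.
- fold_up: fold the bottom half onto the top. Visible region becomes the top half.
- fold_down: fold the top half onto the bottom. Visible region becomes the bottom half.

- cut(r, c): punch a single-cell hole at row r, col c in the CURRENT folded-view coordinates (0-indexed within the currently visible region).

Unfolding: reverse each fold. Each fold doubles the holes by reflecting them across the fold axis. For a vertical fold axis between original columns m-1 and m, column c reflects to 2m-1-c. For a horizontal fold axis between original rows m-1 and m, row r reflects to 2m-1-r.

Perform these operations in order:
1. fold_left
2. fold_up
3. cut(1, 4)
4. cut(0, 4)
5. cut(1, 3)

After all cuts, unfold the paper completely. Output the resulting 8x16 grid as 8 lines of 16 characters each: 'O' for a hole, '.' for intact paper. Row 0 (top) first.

Op 1 fold_left: fold axis v@8; visible region now rows[0,8) x cols[0,8) = 8x8
Op 2 fold_up: fold axis h@4; visible region now rows[0,4) x cols[0,8) = 4x8
Op 3 cut(1, 4): punch at orig (1,4); cuts so far [(1, 4)]; region rows[0,4) x cols[0,8) = 4x8
Op 4 cut(0, 4): punch at orig (0,4); cuts so far [(0, 4), (1, 4)]; region rows[0,4) x cols[0,8) = 4x8
Op 5 cut(1, 3): punch at orig (1,3); cuts so far [(0, 4), (1, 3), (1, 4)]; region rows[0,4) x cols[0,8) = 4x8
Unfold 1 (reflect across h@4): 6 holes -> [(0, 4), (1, 3), (1, 4), (6, 3), (6, 4), (7, 4)]
Unfold 2 (reflect across v@8): 12 holes -> [(0, 4), (0, 11), (1, 3), (1, 4), (1, 11), (1, 12), (6, 3), (6, 4), (6, 11), (6, 12), (7, 4), (7, 11)]

Answer: ....O......O....
...OO......OO...
................
................
................
................
...OO......OO...
....O......O....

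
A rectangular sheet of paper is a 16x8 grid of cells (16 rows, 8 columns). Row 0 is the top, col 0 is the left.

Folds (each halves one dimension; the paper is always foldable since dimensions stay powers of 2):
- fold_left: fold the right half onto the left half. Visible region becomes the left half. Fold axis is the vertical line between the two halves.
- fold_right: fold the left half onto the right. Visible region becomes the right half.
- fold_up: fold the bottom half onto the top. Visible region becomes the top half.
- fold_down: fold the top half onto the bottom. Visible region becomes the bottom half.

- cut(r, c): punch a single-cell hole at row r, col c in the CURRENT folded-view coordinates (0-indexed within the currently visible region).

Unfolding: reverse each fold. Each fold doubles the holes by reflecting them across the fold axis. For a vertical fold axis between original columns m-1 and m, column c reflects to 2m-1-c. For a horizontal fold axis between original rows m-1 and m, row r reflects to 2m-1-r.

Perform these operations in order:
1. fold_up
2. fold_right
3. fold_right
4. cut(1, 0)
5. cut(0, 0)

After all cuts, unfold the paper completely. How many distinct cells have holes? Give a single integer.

Op 1 fold_up: fold axis h@8; visible region now rows[0,8) x cols[0,8) = 8x8
Op 2 fold_right: fold axis v@4; visible region now rows[0,8) x cols[4,8) = 8x4
Op 3 fold_right: fold axis v@6; visible region now rows[0,8) x cols[6,8) = 8x2
Op 4 cut(1, 0): punch at orig (1,6); cuts so far [(1, 6)]; region rows[0,8) x cols[6,8) = 8x2
Op 5 cut(0, 0): punch at orig (0,6); cuts so far [(0, 6), (1, 6)]; region rows[0,8) x cols[6,8) = 8x2
Unfold 1 (reflect across v@6): 4 holes -> [(0, 5), (0, 6), (1, 5), (1, 6)]
Unfold 2 (reflect across v@4): 8 holes -> [(0, 1), (0, 2), (0, 5), (0, 6), (1, 1), (1, 2), (1, 5), (1, 6)]
Unfold 3 (reflect across h@8): 16 holes -> [(0, 1), (0, 2), (0, 5), (0, 6), (1, 1), (1, 2), (1, 5), (1, 6), (14, 1), (14, 2), (14, 5), (14, 6), (15, 1), (15, 2), (15, 5), (15, 6)]

Answer: 16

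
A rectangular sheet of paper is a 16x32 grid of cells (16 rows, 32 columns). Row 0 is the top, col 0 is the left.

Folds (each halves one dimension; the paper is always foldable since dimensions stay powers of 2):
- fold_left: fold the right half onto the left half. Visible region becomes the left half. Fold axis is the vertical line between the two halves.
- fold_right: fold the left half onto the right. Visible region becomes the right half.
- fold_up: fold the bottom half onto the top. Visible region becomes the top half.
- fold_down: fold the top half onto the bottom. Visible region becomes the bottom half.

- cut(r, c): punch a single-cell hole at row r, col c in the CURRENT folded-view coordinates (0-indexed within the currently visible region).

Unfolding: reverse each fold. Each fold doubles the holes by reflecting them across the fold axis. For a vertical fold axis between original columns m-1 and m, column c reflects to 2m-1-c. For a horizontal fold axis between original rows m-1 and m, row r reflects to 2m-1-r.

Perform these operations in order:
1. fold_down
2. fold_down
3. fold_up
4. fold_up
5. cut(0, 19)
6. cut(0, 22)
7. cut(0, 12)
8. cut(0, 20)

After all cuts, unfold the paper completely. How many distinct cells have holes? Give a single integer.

Answer: 64

Derivation:
Op 1 fold_down: fold axis h@8; visible region now rows[8,16) x cols[0,32) = 8x32
Op 2 fold_down: fold axis h@12; visible region now rows[12,16) x cols[0,32) = 4x32
Op 3 fold_up: fold axis h@14; visible region now rows[12,14) x cols[0,32) = 2x32
Op 4 fold_up: fold axis h@13; visible region now rows[12,13) x cols[0,32) = 1x32
Op 5 cut(0, 19): punch at orig (12,19); cuts so far [(12, 19)]; region rows[12,13) x cols[0,32) = 1x32
Op 6 cut(0, 22): punch at orig (12,22); cuts so far [(12, 19), (12, 22)]; region rows[12,13) x cols[0,32) = 1x32
Op 7 cut(0, 12): punch at orig (12,12); cuts so far [(12, 12), (12, 19), (12, 22)]; region rows[12,13) x cols[0,32) = 1x32
Op 8 cut(0, 20): punch at orig (12,20); cuts so far [(12, 12), (12, 19), (12, 20), (12, 22)]; region rows[12,13) x cols[0,32) = 1x32
Unfold 1 (reflect across h@13): 8 holes -> [(12, 12), (12, 19), (12, 20), (12, 22), (13, 12), (13, 19), (13, 20), (13, 22)]
Unfold 2 (reflect across h@14): 16 holes -> [(12, 12), (12, 19), (12, 20), (12, 22), (13, 12), (13, 19), (13, 20), (13, 22), (14, 12), (14, 19), (14, 20), (14, 22), (15, 12), (15, 19), (15, 20), (15, 22)]
Unfold 3 (reflect across h@12): 32 holes -> [(8, 12), (8, 19), (8, 20), (8, 22), (9, 12), (9, 19), (9, 20), (9, 22), (10, 12), (10, 19), (10, 20), (10, 22), (11, 12), (11, 19), (11, 20), (11, 22), (12, 12), (12, 19), (12, 20), (12, 22), (13, 12), (13, 19), (13, 20), (13, 22), (14, 12), (14, 19), (14, 20), (14, 22), (15, 12), (15, 19), (15, 20), (15, 22)]
Unfold 4 (reflect across h@8): 64 holes -> [(0, 12), (0, 19), (0, 20), (0, 22), (1, 12), (1, 19), (1, 20), (1, 22), (2, 12), (2, 19), (2, 20), (2, 22), (3, 12), (3, 19), (3, 20), (3, 22), (4, 12), (4, 19), (4, 20), (4, 22), (5, 12), (5, 19), (5, 20), (5, 22), (6, 12), (6, 19), (6, 20), (6, 22), (7, 12), (7, 19), (7, 20), (7, 22), (8, 12), (8, 19), (8, 20), (8, 22), (9, 12), (9, 19), (9, 20), (9, 22), (10, 12), (10, 19), (10, 20), (10, 22), (11, 12), (11, 19), (11, 20), (11, 22), (12, 12), (12, 19), (12, 20), (12, 22), (13, 12), (13, 19), (13, 20), (13, 22), (14, 12), (14, 19), (14, 20), (14, 22), (15, 12), (15, 19), (15, 20), (15, 22)]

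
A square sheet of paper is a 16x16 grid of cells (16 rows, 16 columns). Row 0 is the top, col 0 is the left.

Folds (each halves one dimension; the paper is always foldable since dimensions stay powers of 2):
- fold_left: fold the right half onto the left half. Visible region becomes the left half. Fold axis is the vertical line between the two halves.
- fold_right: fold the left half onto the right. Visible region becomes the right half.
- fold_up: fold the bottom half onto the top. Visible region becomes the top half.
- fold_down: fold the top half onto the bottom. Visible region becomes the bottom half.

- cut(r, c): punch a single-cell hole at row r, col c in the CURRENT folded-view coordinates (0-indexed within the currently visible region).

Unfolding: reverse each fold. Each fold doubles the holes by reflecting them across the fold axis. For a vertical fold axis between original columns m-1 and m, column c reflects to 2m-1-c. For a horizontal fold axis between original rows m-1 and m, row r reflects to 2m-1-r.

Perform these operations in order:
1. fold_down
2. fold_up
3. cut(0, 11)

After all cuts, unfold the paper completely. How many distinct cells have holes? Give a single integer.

Answer: 4

Derivation:
Op 1 fold_down: fold axis h@8; visible region now rows[8,16) x cols[0,16) = 8x16
Op 2 fold_up: fold axis h@12; visible region now rows[8,12) x cols[0,16) = 4x16
Op 3 cut(0, 11): punch at orig (8,11); cuts so far [(8, 11)]; region rows[8,12) x cols[0,16) = 4x16
Unfold 1 (reflect across h@12): 2 holes -> [(8, 11), (15, 11)]
Unfold 2 (reflect across h@8): 4 holes -> [(0, 11), (7, 11), (8, 11), (15, 11)]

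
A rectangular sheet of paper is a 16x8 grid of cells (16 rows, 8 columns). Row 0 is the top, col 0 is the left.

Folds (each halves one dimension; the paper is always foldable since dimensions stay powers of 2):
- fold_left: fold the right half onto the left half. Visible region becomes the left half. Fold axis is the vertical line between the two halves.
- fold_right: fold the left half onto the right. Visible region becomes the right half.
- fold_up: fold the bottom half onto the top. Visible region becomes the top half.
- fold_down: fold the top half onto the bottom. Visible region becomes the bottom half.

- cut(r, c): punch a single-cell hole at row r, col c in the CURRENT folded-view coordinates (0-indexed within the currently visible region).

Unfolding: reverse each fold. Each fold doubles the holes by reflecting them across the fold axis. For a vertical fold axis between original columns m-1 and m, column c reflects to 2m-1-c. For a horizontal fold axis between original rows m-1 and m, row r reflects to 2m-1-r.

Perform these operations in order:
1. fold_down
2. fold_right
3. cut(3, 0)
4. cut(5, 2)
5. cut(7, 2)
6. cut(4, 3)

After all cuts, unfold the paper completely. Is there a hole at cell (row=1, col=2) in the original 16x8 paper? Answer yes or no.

Answer: no

Derivation:
Op 1 fold_down: fold axis h@8; visible region now rows[8,16) x cols[0,8) = 8x8
Op 2 fold_right: fold axis v@4; visible region now rows[8,16) x cols[4,8) = 8x4
Op 3 cut(3, 0): punch at orig (11,4); cuts so far [(11, 4)]; region rows[8,16) x cols[4,8) = 8x4
Op 4 cut(5, 2): punch at orig (13,6); cuts so far [(11, 4), (13, 6)]; region rows[8,16) x cols[4,8) = 8x4
Op 5 cut(7, 2): punch at orig (15,6); cuts so far [(11, 4), (13, 6), (15, 6)]; region rows[8,16) x cols[4,8) = 8x4
Op 6 cut(4, 3): punch at orig (12,7); cuts so far [(11, 4), (12, 7), (13, 6), (15, 6)]; region rows[8,16) x cols[4,8) = 8x4
Unfold 1 (reflect across v@4): 8 holes -> [(11, 3), (11, 4), (12, 0), (12, 7), (13, 1), (13, 6), (15, 1), (15, 6)]
Unfold 2 (reflect across h@8): 16 holes -> [(0, 1), (0, 6), (2, 1), (2, 6), (3, 0), (3, 7), (4, 3), (4, 4), (11, 3), (11, 4), (12, 0), (12, 7), (13, 1), (13, 6), (15, 1), (15, 6)]
Holes: [(0, 1), (0, 6), (2, 1), (2, 6), (3, 0), (3, 7), (4, 3), (4, 4), (11, 3), (11, 4), (12, 0), (12, 7), (13, 1), (13, 6), (15, 1), (15, 6)]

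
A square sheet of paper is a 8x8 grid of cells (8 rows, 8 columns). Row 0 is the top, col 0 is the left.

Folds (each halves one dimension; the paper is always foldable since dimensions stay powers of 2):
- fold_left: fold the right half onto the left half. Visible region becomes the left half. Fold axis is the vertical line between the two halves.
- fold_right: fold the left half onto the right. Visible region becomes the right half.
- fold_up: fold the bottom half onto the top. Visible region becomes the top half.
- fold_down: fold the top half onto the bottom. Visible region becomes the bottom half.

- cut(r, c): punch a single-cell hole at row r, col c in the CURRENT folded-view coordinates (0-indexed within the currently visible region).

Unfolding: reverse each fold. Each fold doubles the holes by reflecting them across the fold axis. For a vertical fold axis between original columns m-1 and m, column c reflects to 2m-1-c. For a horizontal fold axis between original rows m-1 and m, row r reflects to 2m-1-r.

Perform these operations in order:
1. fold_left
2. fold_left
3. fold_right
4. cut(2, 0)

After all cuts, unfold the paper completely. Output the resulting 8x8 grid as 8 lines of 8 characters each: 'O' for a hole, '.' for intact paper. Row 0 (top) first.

Answer: ........
........
OOOOOOOO
........
........
........
........
........

Derivation:
Op 1 fold_left: fold axis v@4; visible region now rows[0,8) x cols[0,4) = 8x4
Op 2 fold_left: fold axis v@2; visible region now rows[0,8) x cols[0,2) = 8x2
Op 3 fold_right: fold axis v@1; visible region now rows[0,8) x cols[1,2) = 8x1
Op 4 cut(2, 0): punch at orig (2,1); cuts so far [(2, 1)]; region rows[0,8) x cols[1,2) = 8x1
Unfold 1 (reflect across v@1): 2 holes -> [(2, 0), (2, 1)]
Unfold 2 (reflect across v@2): 4 holes -> [(2, 0), (2, 1), (2, 2), (2, 3)]
Unfold 3 (reflect across v@4): 8 holes -> [(2, 0), (2, 1), (2, 2), (2, 3), (2, 4), (2, 5), (2, 6), (2, 7)]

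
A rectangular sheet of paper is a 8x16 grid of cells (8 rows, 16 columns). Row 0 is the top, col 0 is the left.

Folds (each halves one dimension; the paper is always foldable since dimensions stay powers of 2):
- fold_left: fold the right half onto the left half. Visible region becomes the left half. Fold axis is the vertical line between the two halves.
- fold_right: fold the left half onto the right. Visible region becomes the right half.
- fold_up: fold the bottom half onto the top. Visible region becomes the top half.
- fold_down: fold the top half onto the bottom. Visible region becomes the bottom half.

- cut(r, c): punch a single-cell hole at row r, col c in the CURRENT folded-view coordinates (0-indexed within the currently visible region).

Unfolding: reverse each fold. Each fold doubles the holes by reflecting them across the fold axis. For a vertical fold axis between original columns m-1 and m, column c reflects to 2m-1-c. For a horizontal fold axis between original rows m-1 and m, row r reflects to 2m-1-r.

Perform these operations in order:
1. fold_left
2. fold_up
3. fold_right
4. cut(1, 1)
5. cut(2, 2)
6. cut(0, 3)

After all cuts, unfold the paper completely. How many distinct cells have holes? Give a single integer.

Op 1 fold_left: fold axis v@8; visible region now rows[0,8) x cols[0,8) = 8x8
Op 2 fold_up: fold axis h@4; visible region now rows[0,4) x cols[0,8) = 4x8
Op 3 fold_right: fold axis v@4; visible region now rows[0,4) x cols[4,8) = 4x4
Op 4 cut(1, 1): punch at orig (1,5); cuts so far [(1, 5)]; region rows[0,4) x cols[4,8) = 4x4
Op 5 cut(2, 2): punch at orig (2,6); cuts so far [(1, 5), (2, 6)]; region rows[0,4) x cols[4,8) = 4x4
Op 6 cut(0, 3): punch at orig (0,7); cuts so far [(0, 7), (1, 5), (2, 6)]; region rows[0,4) x cols[4,8) = 4x4
Unfold 1 (reflect across v@4): 6 holes -> [(0, 0), (0, 7), (1, 2), (1, 5), (2, 1), (2, 6)]
Unfold 2 (reflect across h@4): 12 holes -> [(0, 0), (0, 7), (1, 2), (1, 5), (2, 1), (2, 6), (5, 1), (5, 6), (6, 2), (6, 5), (7, 0), (7, 7)]
Unfold 3 (reflect across v@8): 24 holes -> [(0, 0), (0, 7), (0, 8), (0, 15), (1, 2), (1, 5), (1, 10), (1, 13), (2, 1), (2, 6), (2, 9), (2, 14), (5, 1), (5, 6), (5, 9), (5, 14), (6, 2), (6, 5), (6, 10), (6, 13), (7, 0), (7, 7), (7, 8), (7, 15)]

Answer: 24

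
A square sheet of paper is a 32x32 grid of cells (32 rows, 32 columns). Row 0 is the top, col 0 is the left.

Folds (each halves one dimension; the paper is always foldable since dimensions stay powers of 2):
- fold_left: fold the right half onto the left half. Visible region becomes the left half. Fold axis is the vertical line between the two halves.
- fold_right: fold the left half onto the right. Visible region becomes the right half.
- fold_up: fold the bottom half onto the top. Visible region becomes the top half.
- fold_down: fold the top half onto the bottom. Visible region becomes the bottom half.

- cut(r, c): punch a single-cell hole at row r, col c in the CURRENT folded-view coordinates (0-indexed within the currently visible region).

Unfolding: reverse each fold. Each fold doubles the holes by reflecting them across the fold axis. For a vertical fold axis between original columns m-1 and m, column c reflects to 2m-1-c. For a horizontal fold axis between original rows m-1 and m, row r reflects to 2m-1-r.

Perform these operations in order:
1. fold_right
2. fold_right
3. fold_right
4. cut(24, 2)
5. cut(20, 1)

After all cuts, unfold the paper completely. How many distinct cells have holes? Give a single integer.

Answer: 16

Derivation:
Op 1 fold_right: fold axis v@16; visible region now rows[0,32) x cols[16,32) = 32x16
Op 2 fold_right: fold axis v@24; visible region now rows[0,32) x cols[24,32) = 32x8
Op 3 fold_right: fold axis v@28; visible region now rows[0,32) x cols[28,32) = 32x4
Op 4 cut(24, 2): punch at orig (24,30); cuts so far [(24, 30)]; region rows[0,32) x cols[28,32) = 32x4
Op 5 cut(20, 1): punch at orig (20,29); cuts so far [(20, 29), (24, 30)]; region rows[0,32) x cols[28,32) = 32x4
Unfold 1 (reflect across v@28): 4 holes -> [(20, 26), (20, 29), (24, 25), (24, 30)]
Unfold 2 (reflect across v@24): 8 holes -> [(20, 18), (20, 21), (20, 26), (20, 29), (24, 17), (24, 22), (24, 25), (24, 30)]
Unfold 3 (reflect across v@16): 16 holes -> [(20, 2), (20, 5), (20, 10), (20, 13), (20, 18), (20, 21), (20, 26), (20, 29), (24, 1), (24, 6), (24, 9), (24, 14), (24, 17), (24, 22), (24, 25), (24, 30)]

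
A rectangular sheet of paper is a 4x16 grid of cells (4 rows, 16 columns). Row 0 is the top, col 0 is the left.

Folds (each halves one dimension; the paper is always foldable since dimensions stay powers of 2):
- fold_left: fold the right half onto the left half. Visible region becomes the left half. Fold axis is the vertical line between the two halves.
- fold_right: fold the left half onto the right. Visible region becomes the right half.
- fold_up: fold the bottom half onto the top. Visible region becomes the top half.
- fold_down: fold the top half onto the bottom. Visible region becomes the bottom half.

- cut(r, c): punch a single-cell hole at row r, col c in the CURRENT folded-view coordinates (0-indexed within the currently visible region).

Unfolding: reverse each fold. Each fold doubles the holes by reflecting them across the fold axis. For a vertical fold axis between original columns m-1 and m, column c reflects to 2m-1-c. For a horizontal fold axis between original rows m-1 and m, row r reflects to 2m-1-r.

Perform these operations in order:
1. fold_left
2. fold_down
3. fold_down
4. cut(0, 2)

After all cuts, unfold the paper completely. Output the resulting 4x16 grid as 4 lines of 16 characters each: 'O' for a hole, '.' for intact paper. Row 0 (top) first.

Op 1 fold_left: fold axis v@8; visible region now rows[0,4) x cols[0,8) = 4x8
Op 2 fold_down: fold axis h@2; visible region now rows[2,4) x cols[0,8) = 2x8
Op 3 fold_down: fold axis h@3; visible region now rows[3,4) x cols[0,8) = 1x8
Op 4 cut(0, 2): punch at orig (3,2); cuts so far [(3, 2)]; region rows[3,4) x cols[0,8) = 1x8
Unfold 1 (reflect across h@3): 2 holes -> [(2, 2), (3, 2)]
Unfold 2 (reflect across h@2): 4 holes -> [(0, 2), (1, 2), (2, 2), (3, 2)]
Unfold 3 (reflect across v@8): 8 holes -> [(0, 2), (0, 13), (1, 2), (1, 13), (2, 2), (2, 13), (3, 2), (3, 13)]

Answer: ..O..........O..
..O..........O..
..O..........O..
..O..........O..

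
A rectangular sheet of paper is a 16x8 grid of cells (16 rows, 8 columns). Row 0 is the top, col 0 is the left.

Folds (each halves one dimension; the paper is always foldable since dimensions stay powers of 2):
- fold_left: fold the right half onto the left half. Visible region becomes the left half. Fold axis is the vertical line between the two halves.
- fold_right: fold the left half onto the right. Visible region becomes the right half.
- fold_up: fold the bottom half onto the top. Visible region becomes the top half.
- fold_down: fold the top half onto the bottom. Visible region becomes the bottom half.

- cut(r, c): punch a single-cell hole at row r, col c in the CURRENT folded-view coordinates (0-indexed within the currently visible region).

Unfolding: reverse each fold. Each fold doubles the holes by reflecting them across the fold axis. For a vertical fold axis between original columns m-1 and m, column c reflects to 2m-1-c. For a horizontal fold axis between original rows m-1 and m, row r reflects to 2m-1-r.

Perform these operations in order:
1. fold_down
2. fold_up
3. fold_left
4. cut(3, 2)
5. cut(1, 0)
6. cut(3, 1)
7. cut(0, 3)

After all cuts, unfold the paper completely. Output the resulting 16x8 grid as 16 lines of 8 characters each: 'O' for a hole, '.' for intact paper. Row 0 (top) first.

Answer: ...OO...
O......O
........
.OO..OO.
.OO..OO.
........
O......O
...OO...
...OO...
O......O
........
.OO..OO.
.OO..OO.
........
O......O
...OO...

Derivation:
Op 1 fold_down: fold axis h@8; visible region now rows[8,16) x cols[0,8) = 8x8
Op 2 fold_up: fold axis h@12; visible region now rows[8,12) x cols[0,8) = 4x8
Op 3 fold_left: fold axis v@4; visible region now rows[8,12) x cols[0,4) = 4x4
Op 4 cut(3, 2): punch at orig (11,2); cuts so far [(11, 2)]; region rows[8,12) x cols[0,4) = 4x4
Op 5 cut(1, 0): punch at orig (9,0); cuts so far [(9, 0), (11, 2)]; region rows[8,12) x cols[0,4) = 4x4
Op 6 cut(3, 1): punch at orig (11,1); cuts so far [(9, 0), (11, 1), (11, 2)]; region rows[8,12) x cols[0,4) = 4x4
Op 7 cut(0, 3): punch at orig (8,3); cuts so far [(8, 3), (9, 0), (11, 1), (11, 2)]; region rows[8,12) x cols[0,4) = 4x4
Unfold 1 (reflect across v@4): 8 holes -> [(8, 3), (8, 4), (9, 0), (9, 7), (11, 1), (11, 2), (11, 5), (11, 6)]
Unfold 2 (reflect across h@12): 16 holes -> [(8, 3), (8, 4), (9, 0), (9, 7), (11, 1), (11, 2), (11, 5), (11, 6), (12, 1), (12, 2), (12, 5), (12, 6), (14, 0), (14, 7), (15, 3), (15, 4)]
Unfold 3 (reflect across h@8): 32 holes -> [(0, 3), (0, 4), (1, 0), (1, 7), (3, 1), (3, 2), (3, 5), (3, 6), (4, 1), (4, 2), (4, 5), (4, 6), (6, 0), (6, 7), (7, 3), (7, 4), (8, 3), (8, 4), (9, 0), (9, 7), (11, 1), (11, 2), (11, 5), (11, 6), (12, 1), (12, 2), (12, 5), (12, 6), (14, 0), (14, 7), (15, 3), (15, 4)]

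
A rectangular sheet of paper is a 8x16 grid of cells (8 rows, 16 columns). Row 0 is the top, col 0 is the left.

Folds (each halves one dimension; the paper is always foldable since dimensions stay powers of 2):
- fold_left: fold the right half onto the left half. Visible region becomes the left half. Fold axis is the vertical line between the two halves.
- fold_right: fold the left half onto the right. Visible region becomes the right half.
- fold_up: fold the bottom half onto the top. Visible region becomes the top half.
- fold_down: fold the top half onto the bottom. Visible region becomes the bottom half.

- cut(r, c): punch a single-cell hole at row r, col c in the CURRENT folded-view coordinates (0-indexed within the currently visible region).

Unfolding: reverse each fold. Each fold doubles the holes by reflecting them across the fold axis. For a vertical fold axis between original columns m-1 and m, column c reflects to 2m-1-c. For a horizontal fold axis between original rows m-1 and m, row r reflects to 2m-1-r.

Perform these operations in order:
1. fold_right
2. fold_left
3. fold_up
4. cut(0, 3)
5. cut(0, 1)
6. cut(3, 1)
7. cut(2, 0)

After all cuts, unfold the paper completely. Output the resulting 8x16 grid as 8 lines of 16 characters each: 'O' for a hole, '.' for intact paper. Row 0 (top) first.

Op 1 fold_right: fold axis v@8; visible region now rows[0,8) x cols[8,16) = 8x8
Op 2 fold_left: fold axis v@12; visible region now rows[0,8) x cols[8,12) = 8x4
Op 3 fold_up: fold axis h@4; visible region now rows[0,4) x cols[8,12) = 4x4
Op 4 cut(0, 3): punch at orig (0,11); cuts so far [(0, 11)]; region rows[0,4) x cols[8,12) = 4x4
Op 5 cut(0, 1): punch at orig (0,9); cuts so far [(0, 9), (0, 11)]; region rows[0,4) x cols[8,12) = 4x4
Op 6 cut(3, 1): punch at orig (3,9); cuts so far [(0, 9), (0, 11), (3, 9)]; region rows[0,4) x cols[8,12) = 4x4
Op 7 cut(2, 0): punch at orig (2,8); cuts so far [(0, 9), (0, 11), (2, 8), (3, 9)]; region rows[0,4) x cols[8,12) = 4x4
Unfold 1 (reflect across h@4): 8 holes -> [(0, 9), (0, 11), (2, 8), (3, 9), (4, 9), (5, 8), (7, 9), (7, 11)]
Unfold 2 (reflect across v@12): 16 holes -> [(0, 9), (0, 11), (0, 12), (0, 14), (2, 8), (2, 15), (3, 9), (3, 14), (4, 9), (4, 14), (5, 8), (5, 15), (7, 9), (7, 11), (7, 12), (7, 14)]
Unfold 3 (reflect across v@8): 32 holes -> [(0, 1), (0, 3), (0, 4), (0, 6), (0, 9), (0, 11), (0, 12), (0, 14), (2, 0), (2, 7), (2, 8), (2, 15), (3, 1), (3, 6), (3, 9), (3, 14), (4, 1), (4, 6), (4, 9), (4, 14), (5, 0), (5, 7), (5, 8), (5, 15), (7, 1), (7, 3), (7, 4), (7, 6), (7, 9), (7, 11), (7, 12), (7, 14)]

Answer: .O.OO.O..O.OO.O.
................
O......OO......O
.O....O..O....O.
.O....O..O....O.
O......OO......O
................
.O.OO.O..O.OO.O.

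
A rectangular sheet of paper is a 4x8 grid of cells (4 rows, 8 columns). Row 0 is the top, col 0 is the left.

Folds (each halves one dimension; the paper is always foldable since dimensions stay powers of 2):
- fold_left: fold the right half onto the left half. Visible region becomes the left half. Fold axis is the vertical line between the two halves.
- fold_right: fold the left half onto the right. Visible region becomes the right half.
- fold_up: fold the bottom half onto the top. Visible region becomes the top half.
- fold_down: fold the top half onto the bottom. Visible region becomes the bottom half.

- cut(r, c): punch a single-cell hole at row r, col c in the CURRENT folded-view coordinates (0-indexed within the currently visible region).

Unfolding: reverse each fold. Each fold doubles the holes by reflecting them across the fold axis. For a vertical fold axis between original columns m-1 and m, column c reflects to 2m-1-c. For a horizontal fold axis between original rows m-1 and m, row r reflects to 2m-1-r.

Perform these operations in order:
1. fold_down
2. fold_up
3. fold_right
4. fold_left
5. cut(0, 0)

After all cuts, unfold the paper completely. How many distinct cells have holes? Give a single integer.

Op 1 fold_down: fold axis h@2; visible region now rows[2,4) x cols[0,8) = 2x8
Op 2 fold_up: fold axis h@3; visible region now rows[2,3) x cols[0,8) = 1x8
Op 3 fold_right: fold axis v@4; visible region now rows[2,3) x cols[4,8) = 1x4
Op 4 fold_left: fold axis v@6; visible region now rows[2,3) x cols[4,6) = 1x2
Op 5 cut(0, 0): punch at orig (2,4); cuts so far [(2, 4)]; region rows[2,3) x cols[4,6) = 1x2
Unfold 1 (reflect across v@6): 2 holes -> [(2, 4), (2, 7)]
Unfold 2 (reflect across v@4): 4 holes -> [(2, 0), (2, 3), (2, 4), (2, 7)]
Unfold 3 (reflect across h@3): 8 holes -> [(2, 0), (2, 3), (2, 4), (2, 7), (3, 0), (3, 3), (3, 4), (3, 7)]
Unfold 4 (reflect across h@2): 16 holes -> [(0, 0), (0, 3), (0, 4), (0, 7), (1, 0), (1, 3), (1, 4), (1, 7), (2, 0), (2, 3), (2, 4), (2, 7), (3, 0), (3, 3), (3, 4), (3, 7)]

Answer: 16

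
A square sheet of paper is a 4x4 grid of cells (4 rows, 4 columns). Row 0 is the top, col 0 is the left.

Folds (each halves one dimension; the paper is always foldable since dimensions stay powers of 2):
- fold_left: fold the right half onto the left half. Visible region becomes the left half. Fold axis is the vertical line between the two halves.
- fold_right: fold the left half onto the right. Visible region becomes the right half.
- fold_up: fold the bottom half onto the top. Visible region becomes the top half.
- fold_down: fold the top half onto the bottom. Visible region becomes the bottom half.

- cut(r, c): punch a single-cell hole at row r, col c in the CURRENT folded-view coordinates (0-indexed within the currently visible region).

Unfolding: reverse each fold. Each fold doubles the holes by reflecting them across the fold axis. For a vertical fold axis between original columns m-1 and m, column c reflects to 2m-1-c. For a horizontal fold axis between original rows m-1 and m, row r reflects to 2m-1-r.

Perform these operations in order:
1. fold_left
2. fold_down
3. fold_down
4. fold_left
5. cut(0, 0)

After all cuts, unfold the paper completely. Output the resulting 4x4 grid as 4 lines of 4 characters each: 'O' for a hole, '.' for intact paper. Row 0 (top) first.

Op 1 fold_left: fold axis v@2; visible region now rows[0,4) x cols[0,2) = 4x2
Op 2 fold_down: fold axis h@2; visible region now rows[2,4) x cols[0,2) = 2x2
Op 3 fold_down: fold axis h@3; visible region now rows[3,4) x cols[0,2) = 1x2
Op 4 fold_left: fold axis v@1; visible region now rows[3,4) x cols[0,1) = 1x1
Op 5 cut(0, 0): punch at orig (3,0); cuts so far [(3, 0)]; region rows[3,4) x cols[0,1) = 1x1
Unfold 1 (reflect across v@1): 2 holes -> [(3, 0), (3, 1)]
Unfold 2 (reflect across h@3): 4 holes -> [(2, 0), (2, 1), (3, 0), (3, 1)]
Unfold 3 (reflect across h@2): 8 holes -> [(0, 0), (0, 1), (1, 0), (1, 1), (2, 0), (2, 1), (3, 0), (3, 1)]
Unfold 4 (reflect across v@2): 16 holes -> [(0, 0), (0, 1), (0, 2), (0, 3), (1, 0), (1, 1), (1, 2), (1, 3), (2, 0), (2, 1), (2, 2), (2, 3), (3, 0), (3, 1), (3, 2), (3, 3)]

Answer: OOOO
OOOO
OOOO
OOOO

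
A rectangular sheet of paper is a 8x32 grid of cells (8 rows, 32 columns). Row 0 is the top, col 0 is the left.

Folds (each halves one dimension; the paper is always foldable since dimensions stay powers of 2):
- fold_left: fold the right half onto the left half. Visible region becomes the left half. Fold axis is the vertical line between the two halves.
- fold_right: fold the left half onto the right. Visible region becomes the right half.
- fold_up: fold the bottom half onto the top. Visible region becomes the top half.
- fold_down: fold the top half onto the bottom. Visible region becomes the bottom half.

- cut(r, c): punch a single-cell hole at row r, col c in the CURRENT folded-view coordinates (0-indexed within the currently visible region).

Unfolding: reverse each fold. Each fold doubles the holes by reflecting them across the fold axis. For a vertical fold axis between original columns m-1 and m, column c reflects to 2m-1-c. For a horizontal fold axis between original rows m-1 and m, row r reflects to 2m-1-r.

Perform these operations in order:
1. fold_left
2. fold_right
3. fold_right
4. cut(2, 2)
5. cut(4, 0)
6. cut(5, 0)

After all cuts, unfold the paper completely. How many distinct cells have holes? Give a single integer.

Op 1 fold_left: fold axis v@16; visible region now rows[0,8) x cols[0,16) = 8x16
Op 2 fold_right: fold axis v@8; visible region now rows[0,8) x cols[8,16) = 8x8
Op 3 fold_right: fold axis v@12; visible region now rows[0,8) x cols[12,16) = 8x4
Op 4 cut(2, 2): punch at orig (2,14); cuts so far [(2, 14)]; region rows[0,8) x cols[12,16) = 8x4
Op 5 cut(4, 0): punch at orig (4,12); cuts so far [(2, 14), (4, 12)]; region rows[0,8) x cols[12,16) = 8x4
Op 6 cut(5, 0): punch at orig (5,12); cuts so far [(2, 14), (4, 12), (5, 12)]; region rows[0,8) x cols[12,16) = 8x4
Unfold 1 (reflect across v@12): 6 holes -> [(2, 9), (2, 14), (4, 11), (4, 12), (5, 11), (5, 12)]
Unfold 2 (reflect across v@8): 12 holes -> [(2, 1), (2, 6), (2, 9), (2, 14), (4, 3), (4, 4), (4, 11), (4, 12), (5, 3), (5, 4), (5, 11), (5, 12)]
Unfold 3 (reflect across v@16): 24 holes -> [(2, 1), (2, 6), (2, 9), (2, 14), (2, 17), (2, 22), (2, 25), (2, 30), (4, 3), (4, 4), (4, 11), (4, 12), (4, 19), (4, 20), (4, 27), (4, 28), (5, 3), (5, 4), (5, 11), (5, 12), (5, 19), (5, 20), (5, 27), (5, 28)]

Answer: 24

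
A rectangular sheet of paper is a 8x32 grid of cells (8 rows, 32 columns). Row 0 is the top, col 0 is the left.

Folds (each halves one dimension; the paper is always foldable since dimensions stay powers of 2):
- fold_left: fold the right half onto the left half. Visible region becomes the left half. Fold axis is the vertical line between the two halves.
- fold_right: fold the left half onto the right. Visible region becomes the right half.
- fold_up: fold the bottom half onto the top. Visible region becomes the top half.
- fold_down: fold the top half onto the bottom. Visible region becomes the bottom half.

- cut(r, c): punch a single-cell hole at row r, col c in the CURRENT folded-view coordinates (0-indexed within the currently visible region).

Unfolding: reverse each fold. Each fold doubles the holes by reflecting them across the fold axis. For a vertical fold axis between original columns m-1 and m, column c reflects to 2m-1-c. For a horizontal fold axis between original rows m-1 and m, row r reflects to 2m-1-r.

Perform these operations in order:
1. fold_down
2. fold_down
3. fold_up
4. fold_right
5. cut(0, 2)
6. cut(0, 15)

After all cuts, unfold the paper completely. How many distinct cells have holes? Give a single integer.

Op 1 fold_down: fold axis h@4; visible region now rows[4,8) x cols[0,32) = 4x32
Op 2 fold_down: fold axis h@6; visible region now rows[6,8) x cols[0,32) = 2x32
Op 3 fold_up: fold axis h@7; visible region now rows[6,7) x cols[0,32) = 1x32
Op 4 fold_right: fold axis v@16; visible region now rows[6,7) x cols[16,32) = 1x16
Op 5 cut(0, 2): punch at orig (6,18); cuts so far [(6, 18)]; region rows[6,7) x cols[16,32) = 1x16
Op 6 cut(0, 15): punch at orig (6,31); cuts so far [(6, 18), (6, 31)]; region rows[6,7) x cols[16,32) = 1x16
Unfold 1 (reflect across v@16): 4 holes -> [(6, 0), (6, 13), (6, 18), (6, 31)]
Unfold 2 (reflect across h@7): 8 holes -> [(6, 0), (6, 13), (6, 18), (6, 31), (7, 0), (7, 13), (7, 18), (7, 31)]
Unfold 3 (reflect across h@6): 16 holes -> [(4, 0), (4, 13), (4, 18), (4, 31), (5, 0), (5, 13), (5, 18), (5, 31), (6, 0), (6, 13), (6, 18), (6, 31), (7, 0), (7, 13), (7, 18), (7, 31)]
Unfold 4 (reflect across h@4): 32 holes -> [(0, 0), (0, 13), (0, 18), (0, 31), (1, 0), (1, 13), (1, 18), (1, 31), (2, 0), (2, 13), (2, 18), (2, 31), (3, 0), (3, 13), (3, 18), (3, 31), (4, 0), (4, 13), (4, 18), (4, 31), (5, 0), (5, 13), (5, 18), (5, 31), (6, 0), (6, 13), (6, 18), (6, 31), (7, 0), (7, 13), (7, 18), (7, 31)]

Answer: 32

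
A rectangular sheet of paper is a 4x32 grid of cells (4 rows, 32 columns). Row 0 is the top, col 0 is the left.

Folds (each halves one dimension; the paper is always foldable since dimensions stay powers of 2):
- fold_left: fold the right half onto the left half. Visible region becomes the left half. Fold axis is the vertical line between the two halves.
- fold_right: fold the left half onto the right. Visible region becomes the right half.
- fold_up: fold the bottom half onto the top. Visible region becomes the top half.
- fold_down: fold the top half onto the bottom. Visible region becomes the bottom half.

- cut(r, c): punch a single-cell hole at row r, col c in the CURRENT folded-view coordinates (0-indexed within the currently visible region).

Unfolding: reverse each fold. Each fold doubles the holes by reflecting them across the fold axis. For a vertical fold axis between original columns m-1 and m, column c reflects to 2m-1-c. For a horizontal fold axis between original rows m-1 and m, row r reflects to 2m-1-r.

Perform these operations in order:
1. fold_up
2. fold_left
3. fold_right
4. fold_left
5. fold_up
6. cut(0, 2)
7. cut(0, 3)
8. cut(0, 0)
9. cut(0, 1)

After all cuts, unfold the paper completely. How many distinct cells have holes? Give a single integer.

Op 1 fold_up: fold axis h@2; visible region now rows[0,2) x cols[0,32) = 2x32
Op 2 fold_left: fold axis v@16; visible region now rows[0,2) x cols[0,16) = 2x16
Op 3 fold_right: fold axis v@8; visible region now rows[0,2) x cols[8,16) = 2x8
Op 4 fold_left: fold axis v@12; visible region now rows[0,2) x cols[8,12) = 2x4
Op 5 fold_up: fold axis h@1; visible region now rows[0,1) x cols[8,12) = 1x4
Op 6 cut(0, 2): punch at orig (0,10); cuts so far [(0, 10)]; region rows[0,1) x cols[8,12) = 1x4
Op 7 cut(0, 3): punch at orig (0,11); cuts so far [(0, 10), (0, 11)]; region rows[0,1) x cols[8,12) = 1x4
Op 8 cut(0, 0): punch at orig (0,8); cuts so far [(0, 8), (0, 10), (0, 11)]; region rows[0,1) x cols[8,12) = 1x4
Op 9 cut(0, 1): punch at orig (0,9); cuts so far [(0, 8), (0, 9), (0, 10), (0, 11)]; region rows[0,1) x cols[8,12) = 1x4
Unfold 1 (reflect across h@1): 8 holes -> [(0, 8), (0, 9), (0, 10), (0, 11), (1, 8), (1, 9), (1, 10), (1, 11)]
Unfold 2 (reflect across v@12): 16 holes -> [(0, 8), (0, 9), (0, 10), (0, 11), (0, 12), (0, 13), (0, 14), (0, 15), (1, 8), (1, 9), (1, 10), (1, 11), (1, 12), (1, 13), (1, 14), (1, 15)]
Unfold 3 (reflect across v@8): 32 holes -> [(0, 0), (0, 1), (0, 2), (0, 3), (0, 4), (0, 5), (0, 6), (0, 7), (0, 8), (0, 9), (0, 10), (0, 11), (0, 12), (0, 13), (0, 14), (0, 15), (1, 0), (1, 1), (1, 2), (1, 3), (1, 4), (1, 5), (1, 6), (1, 7), (1, 8), (1, 9), (1, 10), (1, 11), (1, 12), (1, 13), (1, 14), (1, 15)]
Unfold 4 (reflect across v@16): 64 holes -> [(0, 0), (0, 1), (0, 2), (0, 3), (0, 4), (0, 5), (0, 6), (0, 7), (0, 8), (0, 9), (0, 10), (0, 11), (0, 12), (0, 13), (0, 14), (0, 15), (0, 16), (0, 17), (0, 18), (0, 19), (0, 20), (0, 21), (0, 22), (0, 23), (0, 24), (0, 25), (0, 26), (0, 27), (0, 28), (0, 29), (0, 30), (0, 31), (1, 0), (1, 1), (1, 2), (1, 3), (1, 4), (1, 5), (1, 6), (1, 7), (1, 8), (1, 9), (1, 10), (1, 11), (1, 12), (1, 13), (1, 14), (1, 15), (1, 16), (1, 17), (1, 18), (1, 19), (1, 20), (1, 21), (1, 22), (1, 23), (1, 24), (1, 25), (1, 26), (1, 27), (1, 28), (1, 29), (1, 30), (1, 31)]
Unfold 5 (reflect across h@2): 128 holes -> [(0, 0), (0, 1), (0, 2), (0, 3), (0, 4), (0, 5), (0, 6), (0, 7), (0, 8), (0, 9), (0, 10), (0, 11), (0, 12), (0, 13), (0, 14), (0, 15), (0, 16), (0, 17), (0, 18), (0, 19), (0, 20), (0, 21), (0, 22), (0, 23), (0, 24), (0, 25), (0, 26), (0, 27), (0, 28), (0, 29), (0, 30), (0, 31), (1, 0), (1, 1), (1, 2), (1, 3), (1, 4), (1, 5), (1, 6), (1, 7), (1, 8), (1, 9), (1, 10), (1, 11), (1, 12), (1, 13), (1, 14), (1, 15), (1, 16), (1, 17), (1, 18), (1, 19), (1, 20), (1, 21), (1, 22), (1, 23), (1, 24), (1, 25), (1, 26), (1, 27), (1, 28), (1, 29), (1, 30), (1, 31), (2, 0), (2, 1), (2, 2), (2, 3), (2, 4), (2, 5), (2, 6), (2, 7), (2, 8), (2, 9), (2, 10), (2, 11), (2, 12), (2, 13), (2, 14), (2, 15), (2, 16), (2, 17), (2, 18), (2, 19), (2, 20), (2, 21), (2, 22), (2, 23), (2, 24), (2, 25), (2, 26), (2, 27), (2, 28), (2, 29), (2, 30), (2, 31), (3, 0), (3, 1), (3, 2), (3, 3), (3, 4), (3, 5), (3, 6), (3, 7), (3, 8), (3, 9), (3, 10), (3, 11), (3, 12), (3, 13), (3, 14), (3, 15), (3, 16), (3, 17), (3, 18), (3, 19), (3, 20), (3, 21), (3, 22), (3, 23), (3, 24), (3, 25), (3, 26), (3, 27), (3, 28), (3, 29), (3, 30), (3, 31)]

Answer: 128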